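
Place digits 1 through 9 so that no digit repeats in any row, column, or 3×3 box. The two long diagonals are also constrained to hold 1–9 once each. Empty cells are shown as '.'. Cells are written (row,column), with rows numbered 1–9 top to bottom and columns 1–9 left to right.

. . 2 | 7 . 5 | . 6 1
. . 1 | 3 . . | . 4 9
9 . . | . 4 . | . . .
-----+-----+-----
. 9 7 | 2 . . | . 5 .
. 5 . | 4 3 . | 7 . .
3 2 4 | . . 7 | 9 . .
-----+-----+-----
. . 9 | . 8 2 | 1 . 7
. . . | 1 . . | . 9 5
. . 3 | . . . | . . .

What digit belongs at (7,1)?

(1,5) = 9: row 1 has {1,2,5,6,7}; col 5 has {3,4,8}; box has {3,4,5,7} → only 9 remains.
(7,8) = 3: row 7 has {1,2,7,8,9}; col 8 has {4,5,6,9}; box has {1,5,7,9} → only 3 remains.
(2,1) = 7: in row 2, 7 can only go here (every other open cell in that row sees a 7).
(2,7) = 5: in row 2, 5 can only go here (every other open cell in that row sees a 5).
(2,5) = 2: in row 2, 2 can only go here (every other open cell in that row sees a 2).
(3,6) = 1: in row 3, 1 can only go here (every other open cell in that row sees a 1).
(3,3) = 5: in row 3, 5 can only go here (every other open cell in that row sees a 5).
(3,8) = 7: in row 3, 7 can only go here (every other open cell in that row sees a 7).
(5,6) = 9: in row 5, 9 can only go here (every other open cell in that row sees a 9).
(8,6) = 3: in row 8, 3 can only go here (every other open cell in that row sees a 3).
(9,2) = 1: in row 9, 1 can only go here (every other open cell in that row sees a 1).
(9,4) = 9: in row 9, 9 can only go here (every other open cell in that row sees a 9).
(9,5) = 7: in row 9, 7 can only go here (every other open cell in that row sees a 7).
(8,5) = 6: row 8 has {1,3,5,9}; col 5 has {2,3,4,7,8,9}; box has {1,2,3,7,8,9} → only 6 remains.
(9,6) = 4: row 9 has {1,3,7,9}; col 6 has {1,2,3,5,7,9}; box has {1,2,3,6,7,8,9} → only 4 remains.
(4,5) = 1: row 4 has {2,5,7,9}; col 5 has {2,3,4,6,7,8,9}; box has {2,3,4,7,9} → only 1 remains.
(6,5) = 5: row 6 has {2,3,4,7,9}; col 5 has {1,2,3,4,6,7,8,9}; box has {1,2,3,4,7,9} → only 5 remains.
(7,4) = 5: row 7 has {1,2,3,7,8,9}; col 4 has {1,2,3,4,7,9}; box has {1,2,3,4,6,7,8,9} → only 5 remains.
(8,3) = 8: row 8 has {1,3,5,6,9}; col 3 has {1,2,3,4,5,7,9}; box has {1,3,9} → only 8 remains.
(5,3) = 6: row 5 has {3,4,5,7,9}; col 3 has {1,2,3,4,5,7,8,9}; box has {2,3,4,5,7,9} → only 6 remains.
(8,2) = 7: row 8 has {1,3,5,6,8,9}; col 2 has {1,2,5,9}; box has {1,3,8,9}; anti-diagonal has {1,3,4,9} → only 7 remains.
(4,1) = 8: row 4 has {1,2,5,7,9}; col 1 has {3,7,9}; box has {2,3,4,5,6,7,9} → only 8 remains.
(4,6) = 6: row 4 has {1,2,5,7,8,9}; col 6 has {1,2,3,4,5,7,9}; box has {1,2,3,4,5,7,9}; anti-diagonal has {1,3,4,7,9} → only 6 remains.
(5,1) = 1: row 5 has {3,4,5,6,7,9}; col 1 has {3,7,8,9}; box has {2,3,4,5,6,7,8,9} → only 1 remains.
(6,4) = 8: row 6 has {2,3,4,5,7,9}; col 4 has {1,2,3,4,5,7,9}; box has {1,2,3,4,5,6,7,9}; anti-diagonal has {1,3,4,6,7,9} → only 8 remains.
(6,8) = 1: row 6 has {2,3,4,5,7,8,9}; col 8 has {3,4,5,6,7,9}; box has {5,7,9} → only 1 remains.
(6,9) = 6: row 6 has {1,2,3,4,5,7,8,9}; col 9 has {1,5,7,9}; box has {1,5,7,9} → only 6 remains.
(9,9) = 8: row 9 has {1,3,4,7,9}; col 9 has {1,5,6,7,9}; box has {1,3,5,7,9}; main diagonal has {1,2,3,5,7,9} → only 8 remains.
(1,1) = 4: row 1 has {1,2,5,6,7,9}; col 1 has {1,3,7,8,9}; box has {1,2,5,7,9}; main diagonal has {1,2,3,5,7,8,9} → only 4 remains.
(2,2) = 6: row 2 has {1,2,3,4,5,7,9}; col 2 has {1,2,5,7,9}; box has {1,2,4,5,7,9}; main diagonal has {1,2,3,4,5,7,8,9} → only 6 remains.
(2,6) = 8: row 2 has {1,2,3,4,5,6,7,9}; col 6 has {1,2,3,4,5,6,7,9}; box has {1,2,3,4,5,7,9} → only 8 remains.
(3,4) = 6: row 3 has {1,4,5,7,9}; col 4 has {1,2,3,4,5,7,8,9}; box has {1,2,3,4,5,7,8,9} → only 6 remains.
(3,7) = 2: row 3 has {1,4,5,6,7,9}; col 7 has {1,5,7,9}; box has {1,4,5,6,7,9}; anti-diagonal has {1,3,4,6,7,8,9} → only 2 remains.
(3,9) = 3: row 3 has {1,2,4,5,6,7,9}; col 9 has {1,5,6,7,8,9}; box has {1,2,4,5,6,7,9} → only 3 remains.
(4,9) = 4: row 4 has {1,2,5,6,7,8,9}; col 9 has {1,3,5,6,7,8,9}; box has {1,5,6,7,9} → only 4 remains.
(5,9) = 2: row 5 has {1,3,4,5,6,7,9}; col 9 has {1,3,4,5,6,7,8,9}; box has {1,4,5,6,7,9} → only 2 remains.
(7,1) = 6: row 7 has {1,2,3,5,7,8,9}; col 1 has {1,3,4,7,8,9}; box has {1,3,7,8,9} → only 6 remains.

6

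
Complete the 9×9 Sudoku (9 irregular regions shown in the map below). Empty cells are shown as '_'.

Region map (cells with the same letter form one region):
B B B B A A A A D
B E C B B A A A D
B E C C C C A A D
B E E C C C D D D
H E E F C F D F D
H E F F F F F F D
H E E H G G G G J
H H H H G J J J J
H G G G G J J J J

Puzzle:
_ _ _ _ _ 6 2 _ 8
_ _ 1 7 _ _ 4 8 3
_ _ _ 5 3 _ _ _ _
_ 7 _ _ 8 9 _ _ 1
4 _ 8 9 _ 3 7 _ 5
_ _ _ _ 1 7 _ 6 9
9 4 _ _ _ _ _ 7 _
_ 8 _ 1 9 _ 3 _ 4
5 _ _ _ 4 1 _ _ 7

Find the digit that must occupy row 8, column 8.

5

row 2, column 6 = 5 (sole candidate).
row 4, column 7 = 6 (sole candidate).
row 5, column 8 = 2 (sole candidate).
row 8, column 6 = 2 (sole candidate).
row 8, column 8 = 5: row 8 has {1,2,3,4,8,9}; col 8 has {2,6,7,8}; region has {1,2,3,4,7} → only 5 remains.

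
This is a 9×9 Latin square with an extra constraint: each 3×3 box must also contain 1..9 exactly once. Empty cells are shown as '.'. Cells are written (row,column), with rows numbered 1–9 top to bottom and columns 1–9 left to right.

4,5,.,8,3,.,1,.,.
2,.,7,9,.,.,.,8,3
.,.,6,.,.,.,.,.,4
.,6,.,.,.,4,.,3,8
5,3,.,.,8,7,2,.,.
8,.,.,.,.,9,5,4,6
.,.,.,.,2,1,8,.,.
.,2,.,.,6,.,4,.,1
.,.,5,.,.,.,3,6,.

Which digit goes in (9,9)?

2

(1,3) = 9 (sole candidate).
(2,2) = 1 (sole candidate).
(2,7) = 6 (sole candidate).
(3,1) = 3 (sole candidate).
(3,2) = 8 (sole candidate).
(5,9) = 9 (sole candidate).
(6,2) = 7 (sole candidate).
(6,5) = 1 (sole candidate).
(9,6) = 8 (sole candidate).
(2,6) = 5 (sole candidate).
(3,5) = 7 (sole candidate).
(3,6) = 2 (sole candidate).
(3,7) = 9 (sole candidate).
(3,8) = 5 (sole candidate).
(4,5) = 5 (sole candidate).
(4,7) = 7 (sole candidate).
(5,4) = 6 (sole candidate).
(5,8) = 1 (sole candidate).
(6,3) = 2 (sole candidate).
(6,4) = 3 (sole candidate).
(8,6) = 3 (sole candidate).
(1,6) = 6 (sole candidate).
(2,5) = 4 (sole candidate).
(3,4) = 1 (sole candidate).
(4,3) = 1 (sole candidate).
(4,4) = 2 (sole candidate).
(5,3) = 4 (sole candidate).
(7,3) = 3 (sole candidate).
(8,3) = 8 (sole candidate).
(9,5) = 9 (sole candidate).
(4,1) = 9 (sole candidate).
(8,1) = 7 (sole candidate).
(8,4) = 5 (sole candidate).
(8,8) = 9 (sole candidate).
(9,1) = 1 (sole candidate).
(9,2) = 4 (sole candidate).
(9,4) = 7 (sole candidate).
(9,9) = 2: row 9 has {1,3,4,5,6,7,8,9}; col 9 has {1,3,4,6,8,9}; box has {1,3,4,6,8,9} → only 2 remains.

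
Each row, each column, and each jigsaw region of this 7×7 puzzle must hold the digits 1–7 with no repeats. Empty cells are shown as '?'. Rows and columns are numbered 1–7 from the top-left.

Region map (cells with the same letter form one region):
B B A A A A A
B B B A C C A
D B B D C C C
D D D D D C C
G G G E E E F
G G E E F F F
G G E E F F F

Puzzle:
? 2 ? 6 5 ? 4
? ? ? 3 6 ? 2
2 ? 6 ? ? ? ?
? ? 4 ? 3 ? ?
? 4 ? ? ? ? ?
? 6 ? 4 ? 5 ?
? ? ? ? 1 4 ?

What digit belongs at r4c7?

r1c1 = 3 (hidden single in row 1).
r2c1 = 4 (hidden single in row 2).
r3c5 = 4 (hidden single in row 3).
r4c6 = 2 (hidden single in row 4).
r4c1 = 6 (hidden single in row 4).
r7c7 = 6 (hidden single in row 7).
r5c6 = 6 (hidden single in row 5).
r7c2 = 3 (hidden single in column 2).
r5c7 = 3 (hidden single in row 5).
r6c7 = 7 (sole candidate).
r6c1 = 1 (sole candidate).
r6c5 = 2 (sole candidate).
r5c5 = 7 (sole candidate).
r6c3 = 3 (sole candidate).
r5c1 = 5 (sole candidate).
r5c3 = 2 (sole candidate).
r5c4 = 1 (sole candidate).
r7c1 = 7 (sole candidate).
r7c3 = 5 (sole candidate).
r7c4 = 2 (sole candidate).
r2c2 = 5 (hidden single in row 2).
r3c6 = 3 (hidden single in row 3).
r2c6 = 7 (hidden single in region C).
r1c6 = 1 (sole candidate).
r2c3 = 1 (sole candidate).
r3c2 = 7 (sole candidate).
r3c4 = 5 (sole candidate).
r3c7 = 1 (sole candidate).
r4c2 = 1 (sole candidate).
r4c4 = 7 (sole candidate).
r4c7 = 5: row 4 has {1,2,3,4,6,7}; col 7 has {1,2,3,4,6,7}; region has {1,2,3,4,6,7} → only 5 remains.

5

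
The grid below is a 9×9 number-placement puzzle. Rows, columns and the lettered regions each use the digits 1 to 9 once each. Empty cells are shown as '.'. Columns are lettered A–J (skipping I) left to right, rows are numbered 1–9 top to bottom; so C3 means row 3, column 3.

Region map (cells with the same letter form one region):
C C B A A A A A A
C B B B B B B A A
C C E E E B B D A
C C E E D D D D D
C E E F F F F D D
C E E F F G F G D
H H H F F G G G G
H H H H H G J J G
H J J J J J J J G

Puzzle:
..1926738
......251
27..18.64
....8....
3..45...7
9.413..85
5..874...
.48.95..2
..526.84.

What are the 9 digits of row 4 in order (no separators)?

A1 = 4 (sole candidate).
B1 = 5 (sole candidate).
E2 = 4 (sole candidate).
F6 = 7 (sole candidate).
G6 = 6 (sole candidate).
G5 = 9 (sole candidate).
B6 = 2 (sole candidate).
C5 = 6 (sole candidate).
F5 = 2 (sole candidate).
H5 = 1 (sole candidate).
H7 = 9 (sole candidate).
H8 = 7 (sole candidate).
J9 = 3 (sole candidate).
H4 = 2: row 4 has {8}; col 8 has {1,3,4,5,6,7,8,9}; region has {1,5,6,7,8} → only 2 remains.
J4 = 9: row 4 has {2,8}; col 9 has {1,2,3,4,5,7,8}; region has {1,2,5,6,7,8} → only 9 remains.
B5 = 8 (sole candidate).
G7 = 1 (sole candidate).
J7 = 6 (sole candidate).
G8 = 3 (sole candidate).
G3 = 5 (sole candidate).
F4 = 3: row 4 has {2,8,9}; col 6 has {2,4,5,6,7,8}; region has {1,2,5,6,7,8,9} → only 3 remains.
G4 = 4: row 4 has {2,3,8,9}; col 7 has {1,2,3,5,6,7,8,9}; region has {1,2,3,5,6,7,8,9} → only 4 remains.
B7 = 3 (sole candidate).
C7 = 2 (sole candidate).
D8 = 6 (sole candidate).
F2 = 9 (sole candidate).
D3 = 3 (sole candidate).
C4 = 7: row 4 has {2,3,4,8,9}; col 3 has {1,2,4,5,6,8}; region has {1,2,3,4,6,8} → only 7 remains.
D4 = 5: row 4 has {2,3,4,7,8,9}; col 4 has {1,2,3,4,6,8,9}; region has {1,2,3,4,6,7,8} → only 5 remains.
A8 = 1 (sole candidate).
A9 = 7 (sole candidate).
F9 = 1 (sole candidate).
B2 = 6 (sole candidate).
C2 = 3 (sole candidate).
D2 = 7 (sole candidate).
C3 = 9 (sole candidate).
A4 = 6: row 4 has {2,3,4,5,7,8,9}; col 1 has {1,2,3,4,5,7,9}; region has {2,3,4,5,7,9} → only 6 remains.
B4 = 1: row 4 has {2,3,4,5,6,7,8,9}; col 2 has {2,3,4,5,6,7,8}; region has {2,3,4,5,6,7,9} → only 1 remains.

617583429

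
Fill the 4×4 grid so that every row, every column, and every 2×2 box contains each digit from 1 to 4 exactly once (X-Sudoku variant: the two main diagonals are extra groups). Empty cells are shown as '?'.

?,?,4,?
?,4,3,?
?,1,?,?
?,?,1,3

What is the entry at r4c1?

r1c4 = 2: row 1 has {4}; col 4 has {3}; box has {3,4}; anti-diagonal has {1,3} → only 2 remains.
r2c4 = 1: row 2 has {3,4}; col 4 has {2,3}; box has {2,3,4} → only 1 remains.
r3c3 = 2: row 3 has {1}; col 3 has {1,3,4}; box has {1,3}; main diagonal has {3,4} → only 2 remains.
r3c4 = 4: row 3 has {1,2}; col 4 has {1,2,3}; box has {1,2,3} → only 4 remains.
r4c1 = 4: row 4 has {1,3}; col 1 has {}; box has {1}; anti-diagonal has {1,2,3} → only 4 remains.

4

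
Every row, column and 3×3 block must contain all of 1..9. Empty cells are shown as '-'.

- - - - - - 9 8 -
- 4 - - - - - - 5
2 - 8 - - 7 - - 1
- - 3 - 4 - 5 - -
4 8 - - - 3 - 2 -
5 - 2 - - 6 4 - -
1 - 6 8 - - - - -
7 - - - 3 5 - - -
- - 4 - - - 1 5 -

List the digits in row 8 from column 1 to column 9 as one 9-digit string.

row 8, column 3 = 9: row 8 has {3,5,7}; col 3 has {2,3,4,6,8}; box has {1,4,6,7} → only 9 remains.
row 8, column 2 = 2: row 8 has {3,5,7,9}; col 2 has {4,8}; box has {1,4,6,7,9} → only 2 remains.
row 9, column 2 = 3: row 9 has {1,4,5}; col 2 has {2,4,8}; box has {1,2,4,6,7,9} → only 3 remains.
row 7, column 2 = 5: row 7 has {1,6,8}; col 2 has {2,3,4,8}; box has {1,2,3,4,6,7,9} → only 5 remains.
row 9, column 1 = 8: row 9 has {1,3,4,5}; col 1 has {1,2,4,5,7}; box has {1,2,3,4,5,6,7,9} → only 8 remains.
row 8, column 4 = 1: in row 8, 1 can only go here (every other open cell in that row sees a 1).
row 1, column 3 = 5: in column 3, 5 can only go here (every other open cell in that column sees a 5).
row 8, column 7 = 8: in column 7, 8 can only go here (every other open cell in that column sees an 8).
row 7, column 6 = 4: in box 8, 4 can only go here (every other open cell in that box sees a 4).
Singles propagation stalls before every target cell is settled. Branch on row 3, column 7 (candidates {3,6}).
  Try row 3, column 7 = 6: this forces row 3, column 2=9, row 3, column 5=5, row 5, column 7=7, row 5, column 3=1, row 5, column 5=9, row 5, column 9=6, row 6, column 2=7; then row 6, column 4 has no candidate left — contradiction.
So row 3, column 7 = 3.
Singles propagation stalls before every target cell is settled. Branch on row 2, column 3 (candidates {1,7}).
  Try row 2, column 3 = 7: this forces row 2, column 8=6, row 3, column 8=4; then row 8, column 8 has no candidate left — contradiction.
So row 2, column 3 = 1.
row 5, column 3 = 7 (sole candidate).
row 5, column 7 = 6 (sole candidate).
row 5, column 9 = 9 (sole candidate).
row 5, column 4 = 5 (sole candidate).
row 5, column 5 = 1 (sole candidate).
row 1, column 6 = 1 (hidden single in row 1).
row 3, column 5 = 5 (hidden single in row 3).
row 1, column 2 = 7 (hidden single in column 2).
row 7, column 8 = 9 (hidden single in column 8).
row 7, column 9 = 3 (hidden single in row 7).
row 6, column 8 = 3 (hidden single in row 6).
row 6, column 2 = 1 (hidden single in row 6).
row 4, column 8 = 1 (hidden single in row 4).
row 2, column 8 = 7 (hidden single in column 8).
row 2, column 7 = 2 (sole candidate).
row 7, column 7 = 7 (sole candidate).
row 7, column 5 = 2 (sole candidate).
row 9, column 6 = 9 (sole candidate).
row 1, column 5 = 6 (sole candidate).
row 1, column 9 = 4 (sole candidate).
row 2, column 6 = 8 (sole candidate).
row 3, column 8 = 6 (sole candidate).
row 4, column 6 = 2 (sole candidate).
row 8, column 8 = 4: row 8 has {1,2,3,5,7,8,9}; col 8 has {1,2,3,5,6,7,8,9}; box has {1,3,5,7,8,9} → only 4 remains.
row 8, column 9 = 6: row 8 has {1,2,3,4,5,7,8,9}; col 9 has {1,3,4,5,9}; box has {1,3,4,5,7,8,9} → only 6 remains.

729135846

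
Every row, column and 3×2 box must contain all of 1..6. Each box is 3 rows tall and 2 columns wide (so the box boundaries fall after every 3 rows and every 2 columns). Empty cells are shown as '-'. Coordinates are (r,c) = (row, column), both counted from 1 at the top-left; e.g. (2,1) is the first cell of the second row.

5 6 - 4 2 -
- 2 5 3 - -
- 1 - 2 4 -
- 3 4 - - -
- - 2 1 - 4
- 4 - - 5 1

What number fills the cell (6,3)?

3

(1,3) = 1: row 1 has {2,4,5,6}; col 3 has {2,4,5}; box has {2,3,4,5} → only 1 remains.
(1,6) = 3: row 1 has {1,2,4,5,6}; col 6 has {1,4}; box has {2,4} → only 3 remains.
(2,1) = 4: row 2 has {2,3,5}; col 1 has {5}; box has {1,2,5,6} → only 4 remains.
(2,6) = 6: row 2 has {2,3,4,5}; col 6 has {1,3,4}; box has {2,3,4} → only 6 remains.
(3,1) = 3: row 3 has {1,2,4}; col 1 has {4,5}; box has {1,2,4,5,6} → only 3 remains.
(3,3) = 6: row 3 has {1,2,3,4}; col 3 has {1,2,4,5}; box has {1,2,3,4,5} → only 6 remains.
(3,6) = 5: row 3 has {1,2,3,4,6}; col 6 has {1,3,4,6}; box has {2,3,4,6} → only 5 remains.
(4,5) = 6: row 4 has {3,4}; col 5 has {2,4,5}; box has {1,4,5} → only 6 remains.
(4,6) = 2: row 4 has {3,4,6}; col 6 has {1,3,4,5,6}; box has {1,4,5,6} → only 2 remains.
(5,1) = 6: row 5 has {1,2,4}; col 1 has {3,4,5}; box has {3,4} → only 6 remains.
(5,2) = 5: row 5 has {1,2,4,6}; col 2 has {1,2,3,4,6}; box has {3,4,6} → only 5 remains.
(5,5) = 3: row 5 has {1,2,4,5,6}; col 5 has {2,4,5,6}; box has {1,2,4,5,6} → only 3 remains.
(6,1) = 2: row 6 has {1,4,5}; col 1 has {3,4,5,6}; box has {3,4,5,6} → only 2 remains.
(6,3) = 3: row 6 has {1,2,4,5}; col 3 has {1,2,4,5,6}; box has {1,2,4} → only 3 remains.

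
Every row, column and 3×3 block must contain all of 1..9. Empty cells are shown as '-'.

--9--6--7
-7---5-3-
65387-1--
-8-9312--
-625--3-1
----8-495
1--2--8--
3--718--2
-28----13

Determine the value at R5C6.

7

R1C7 = 5: row 1 has {6,7,9}; col 7 has {1,2,3,4,8}; box has {1,3,7} → only 5 remains.
R4C9 = 6: row 4 has {1,2,3,8,9}; col 9 has {1,2,3,5,7}; box has {1,2,3,4,5,9} → only 6 remains.
R5C5 = 4: row 5 has {1,2,3,5,6}; col 5 has {1,3,7,8}; box has {1,3,5,8,9} → only 4 remains.
R5C6 = 7: row 5 has {1,2,3,4,5,6}; col 6 has {1,5,6,8}; box has {1,3,4,5,8,9} → only 7 remains.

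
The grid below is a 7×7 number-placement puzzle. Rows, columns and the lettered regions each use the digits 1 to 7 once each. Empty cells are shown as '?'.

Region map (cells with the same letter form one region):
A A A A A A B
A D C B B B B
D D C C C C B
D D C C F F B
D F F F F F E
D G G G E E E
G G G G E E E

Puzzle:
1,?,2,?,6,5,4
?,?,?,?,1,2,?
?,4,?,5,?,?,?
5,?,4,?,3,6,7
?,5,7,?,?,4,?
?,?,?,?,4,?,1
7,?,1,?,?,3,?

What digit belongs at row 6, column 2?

row 5, column 5 = 2 (sole candidate).
row 5, column 7 = 6 (sole candidate).
row 6, column 6 = 7 (sole candidate).
row 7, column 5 = 5 (sole candidate).
row 7, column 7 = 2 (sole candidate).
row 3, column 5 = 7 (sole candidate).
row 3, column 6 = 1 (sole candidate).
row 3, column 7 = 3 (sole candidate).
row 4, column 4 = 2 (sole candidate).
row 5, column 1 = 3 (sole candidate).
row 5, column 4 = 1 (sole candidate).
row 7, column 2 = 6 (sole candidate).
row 7, column 4 = 4 (sole candidate).
row 2, column 1 = 4 (sole candidate).
row 2, column 2 = 7 (sole candidate).
row 2, column 4 = 6 (sole candidate).
row 2, column 7 = 5 (sole candidate).
row 3, column 3 = 6 (sole candidate).
row 4, column 2 = 1 (sole candidate).
row 6, column 4 = 3 (sole candidate).
row 1, column 2 = 3 (sole candidate).
row 1, column 4 = 7 (sole candidate).
row 2, column 3 = 3 (sole candidate).
row 3, column 1 = 2 (sole candidate).
row 6, column 1 = 6 (sole candidate).
row 6, column 2 = 2: row 6 has {1,3,4,6,7}; col 2 has {1,3,4,5,6,7}; region has {1,3,4,6,7} → only 2 remains.

2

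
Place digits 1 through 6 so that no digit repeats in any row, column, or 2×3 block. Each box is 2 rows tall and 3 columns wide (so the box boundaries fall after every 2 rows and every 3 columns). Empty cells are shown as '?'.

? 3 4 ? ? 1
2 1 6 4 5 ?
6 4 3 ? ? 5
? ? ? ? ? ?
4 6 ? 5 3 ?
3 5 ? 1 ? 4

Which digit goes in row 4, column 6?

row 1, column 1 = 5 (sole candidate).
row 2, column 6 = 3 (sole candidate).
row 3, column 4 = 2 (sole candidate).
row 3, column 5 = 1 (sole candidate).
row 4, column 1 = 1 (sole candidate).
row 4, column 2 = 2 (sole candidate).
row 4, column 3 = 5 (sole candidate).
row 4, column 6 = 6: row 4 has {1,2,5}; col 6 has {1,3,4,5}; box has {1,2,5} → only 6 remains.

6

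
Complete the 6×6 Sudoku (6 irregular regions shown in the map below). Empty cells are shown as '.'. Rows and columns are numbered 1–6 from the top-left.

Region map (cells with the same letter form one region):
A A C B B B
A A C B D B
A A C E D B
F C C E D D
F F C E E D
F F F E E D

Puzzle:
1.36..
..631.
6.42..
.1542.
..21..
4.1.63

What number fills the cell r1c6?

r3c5 = 5 (sole candidate).
r3c6 = 1 (sole candidate).
r4c1 = 3 (sole candidate).
r4c6 = 6 (sole candidate).
r5c1 = 5 (sole candidate).
r5c2 = 6 (sole candidate).
r5c5 = 3 (sole candidate).
r5c6 = 4 (sole candidate).
r6c2 = 2 (sole candidate).
r6c4 = 5 (sole candidate).
r1c5 = 4 (sole candidate).
r2c1 = 2 (sole candidate).
r2c6 = 5 (sole candidate).
r3c2 = 3 (sole candidate).
r1c2 = 5 (sole candidate).
r1c6 = 2: row 1 has {1,3,4,5,6}; col 6 has {1,3,4,5,6}; region has {1,3,4,5,6} → only 2 remains.

2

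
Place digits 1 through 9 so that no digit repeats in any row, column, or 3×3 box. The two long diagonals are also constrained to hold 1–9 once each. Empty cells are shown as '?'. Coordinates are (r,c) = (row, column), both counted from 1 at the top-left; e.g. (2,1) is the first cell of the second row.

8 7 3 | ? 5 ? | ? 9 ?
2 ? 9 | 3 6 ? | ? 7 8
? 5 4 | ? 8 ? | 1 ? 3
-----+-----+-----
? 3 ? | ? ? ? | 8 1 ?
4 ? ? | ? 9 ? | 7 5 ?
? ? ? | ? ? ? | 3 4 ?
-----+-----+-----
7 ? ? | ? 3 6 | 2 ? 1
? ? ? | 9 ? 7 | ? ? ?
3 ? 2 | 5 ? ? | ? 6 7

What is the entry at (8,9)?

5

(2,2) = 1 (sole candidate).
(2,6) = 4 (sole candidate).
(2,7) = 5 (sole candidate).
(3,1) = 6 (sole candidate).
(3,8) = 2 (sole candidate).
(4,4) = 6 (sole candidate).
(6,6) = 5 (sole candidate).
(7,8) = 8 (sole candidate).
(8,7) = 4 (sole candidate).
(8,8) = 3 (sole candidate).
(8,9) = 5: row 8 has {3,4,7,9}; col 9 has {1,3,7,8}; box has {1,2,3,4,6,7,8} → only 5 remains.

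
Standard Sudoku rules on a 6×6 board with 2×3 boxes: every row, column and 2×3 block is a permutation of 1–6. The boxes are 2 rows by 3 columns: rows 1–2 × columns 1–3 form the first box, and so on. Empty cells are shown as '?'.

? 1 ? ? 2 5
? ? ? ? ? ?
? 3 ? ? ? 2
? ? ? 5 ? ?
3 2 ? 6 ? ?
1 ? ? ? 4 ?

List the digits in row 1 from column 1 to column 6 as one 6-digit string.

r5c6 = 1 (sole candidate).
r6c6 = 3 (sole candidate).
r5c5 = 5 (sole candidate).
r6c4 = 2 (sole candidate).
r5c3 = 4 (sole candidate).
r4c5 = 3 (hidden single in row 4).
r4c3 = 1 (hidden single in row 4).
r4c1 = 2 (hidden single in row 4).
r2c3 = 2 (hidden single in row 2).
r2c4 = 3 (hidden single in row 2).
r1c4 = 4: row 1 has {1,2,5}; col 4 has {2,3,5,6}; box has {2,3,5} → only 4 remains.
r2c6 = 6 (sole candidate).
r3c4 = 1 (sole candidate).
r3c5 = 6 (sole candidate).
r4c6 = 4 (sole candidate).
r1c1 = 6: row 1 has {1,2,4,5}; col 1 has {1,2,3}; box has {1,2} → only 6 remains.
r1c3 = 3: row 1 has {1,2,4,5,6}; col 3 has {1,2,4}; box has {1,2,6} → only 3 remains.

613425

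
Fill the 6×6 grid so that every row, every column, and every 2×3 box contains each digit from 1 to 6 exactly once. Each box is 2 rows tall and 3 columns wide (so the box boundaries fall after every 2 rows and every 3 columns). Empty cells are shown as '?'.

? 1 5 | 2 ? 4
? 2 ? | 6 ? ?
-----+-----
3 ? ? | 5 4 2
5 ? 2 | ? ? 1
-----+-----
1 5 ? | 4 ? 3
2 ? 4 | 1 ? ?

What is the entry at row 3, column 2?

6

row 1, column 1 = 6 (sole candidate).
row 1, column 5 = 3 (sole candidate).
row 2, column 1 = 4 (sole candidate).
row 2, column 3 = 3 (sole candidate).
row 2, column 6 = 5 (sole candidate).
row 3, column 2 = 6: row 3 has {2,3,4,5}; col 2 has {1,2,5}; box has {2,3,5} → only 6 remains.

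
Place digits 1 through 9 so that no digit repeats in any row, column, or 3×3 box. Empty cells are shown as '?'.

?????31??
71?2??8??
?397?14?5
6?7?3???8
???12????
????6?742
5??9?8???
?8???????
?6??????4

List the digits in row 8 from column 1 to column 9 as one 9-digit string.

384516279

row 3, column 5 = 8 (sole candidate).
row 3, column 1 = 2 (sole candidate).
row 3, column 8 = 6 (sole candidate).
row 1, column 8 = 2 (hidden single in row 1).
row 1, column 9 = 7 (hidden single in row 1).
row 1, column 5 = 9 (hidden single in row 1).
row 4, column 8 = 1 (hidden single in row 4).
row 4, column 2 = 2 (hidden single in row 4).
row 5, column 6 = 7 (hidden single in row 5).
row 9, column 8 = 8 (hidden single in row 9).
row 9, column 5 = 7 (hidden single in row 9).
row 8, column 8 = 7: in row 8, 7 can only go here (every other open cell in that row sees a 7).
row 7, column 8 = 3 (sole candidate).
row 2, column 8 = 9 (sole candidate).
row 2, column 9 = 3 (sole candidate).
row 5, column 8 = 5 (sole candidate).
row 4, column 7 = 9 (sole candidate).
row 5, column 9 = 6 (sole candidate).
row 7, column 9 = 1 (sole candidate).
row 8, column 9 = 9: row 8 has {7,8}; col 9 has {1,2,3,4,5,6,7,8}; box has {1,3,4,7,8} → only 9 remains.
row 5, column 7 = 3 (sole candidate).
row 7, column 5 = 4 (sole candidate).
row 2, column 5 = 5 (sole candidate).
row 7, column 2 = 7 (sole candidate).
row 7, column 3 = 2 (sole candidate).
row 7, column 7 = 6 (sole candidate).
row 8, column 5 = 1: row 8 has {7,8,9}; col 5 has {2,3,4,5,6,7,8,9}; box has {4,7,8,9} → only 1 remains.
row 9, column 1 = 9 (hidden single in row 9).
row 5, column 2 = 9 (hidden single in row 5).
row 6, column 2 = 5 (sole candidate).
row 6, column 4 = 8 (sole candidate).
row 6, column 6 = 9 (sole candidate).
row 1, column 2 = 4 (sole candidate).
row 1, column 4 = 6 (sole candidate).
row 2, column 3 = 6 (sole candidate).
row 2, column 6 = 4 (sole candidate).
row 4, column 6 = 5 (sole candidate).
row 9, column 6 = 2 (sole candidate).
row 9, column 7 = 5 (sole candidate).
row 1, column 1 = 8 (sole candidate).
row 1, column 3 = 5 (sole candidate).
row 4, column 4 = 4 (sole candidate).
row 5, column 1 = 4 (sole candidate).
row 5, column 3 = 8 (sole candidate).
row 8, column 1 = 3: row 8 has {1,7,8,9}; col 1 has {2,4,5,6,7,8,9}; box has {2,5,6,7,8,9} → only 3 remains.
row 8, column 3 = 4: row 8 has {1,3,7,8,9}; col 3 has {2,5,6,7,8,9}; box has {2,3,5,6,7,8,9} → only 4 remains.
row 8, column 4 = 5: row 8 has {1,3,4,7,8,9}; col 4 has {1,2,4,6,7,8,9}; box has {1,2,4,7,8,9} → only 5 remains.
row 8, column 6 = 6: row 8 has {1,3,4,5,7,8,9}; col 6 has {1,2,3,4,5,7,8,9}; box has {1,2,4,5,7,8,9} → only 6 remains.
row 8, column 7 = 2: row 8 has {1,3,4,5,6,7,8,9}; col 7 has {1,3,4,5,6,7,8,9}; box has {1,3,4,5,6,7,8,9} → only 2 remains.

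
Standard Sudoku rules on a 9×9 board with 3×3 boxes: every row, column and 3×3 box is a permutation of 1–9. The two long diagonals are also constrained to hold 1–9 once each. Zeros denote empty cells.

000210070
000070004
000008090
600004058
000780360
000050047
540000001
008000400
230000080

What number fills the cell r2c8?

1

r7c4 = 8: in row 7, 8 can only go here (every other open cell in that row sees an 8).
r2c8 = 1: in column 8, 1 can only go here (every other open cell in that column sees a 1).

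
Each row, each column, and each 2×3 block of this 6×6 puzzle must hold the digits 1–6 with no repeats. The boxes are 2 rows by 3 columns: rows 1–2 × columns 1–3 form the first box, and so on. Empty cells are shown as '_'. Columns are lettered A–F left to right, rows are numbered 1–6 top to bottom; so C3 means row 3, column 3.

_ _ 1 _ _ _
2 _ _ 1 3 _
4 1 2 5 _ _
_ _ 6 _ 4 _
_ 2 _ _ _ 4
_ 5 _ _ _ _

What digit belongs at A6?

6

E3 = 6: row 3 has {1,2,4,5}; col 5 has {3,4}; box has {4,5} → only 6 remains.
F3 = 3: row 3 has {1,2,4,5,6}; col 6 has {4}; box has {4,5,6} → only 3 remains.
B4 = 3: row 4 has {4,6}; col 2 has {1,2,5}; box has {1,2,4,6} → only 3 remains.
D4 = 2: row 4 has {3,4,6}; col 4 has {1,5}; box has {3,4,5,6} → only 2 remains.
F4 = 1: row 4 has {2,3,4,6}; col 6 has {3,4}; box has {2,3,4,5,6} → only 1 remains.
C5 = 3: row 5 has {2,4}; col 3 has {1,2,6}; box has {2,5} → only 3 remains.
D5 = 6: row 5 has {2,3,4}; col 4 has {1,2,5}; box has {4} → only 6 remains.
C6 = 4: row 6 has {5}; col 3 has {1,2,3,6}; box has {2,3,5} → only 4 remains.
D6 = 3: row 6 has {4,5}; col 4 has {1,2,5,6}; box has {4,6} → only 3 remains.
F6 = 2: row 6 has {3,4,5}; col 6 has {1,3,4}; box has {3,4,6} → only 2 remains.
D1 = 4: row 1 has {1}; col 4 has {1,2,3,5,6}; box has {1,3} → only 4 remains.
C2 = 5: row 2 has {1,2,3}; col 3 has {1,2,3,4,6}; box has {1,2} → only 5 remains.
F2 = 6: row 2 has {1,2,3,5}; col 6 has {1,2,3,4}; box has {1,3,4} → only 6 remains.
A4 = 5: row 4 has {1,2,3,4,6}; col 1 has {2,4}; box has {1,2,3,4,6} → only 5 remains.
A5 = 1: row 5 has {2,3,4,6}; col 1 has {2,4,5}; box has {2,3,4,5} → only 1 remains.
E5 = 5: row 5 has {1,2,3,4,6}; col 5 has {3,4,6}; box has {2,3,4,6} → only 5 remains.
A6 = 6: row 6 has {2,3,4,5}; col 1 has {1,2,4,5}; box has {1,2,3,4,5} → only 6 remains.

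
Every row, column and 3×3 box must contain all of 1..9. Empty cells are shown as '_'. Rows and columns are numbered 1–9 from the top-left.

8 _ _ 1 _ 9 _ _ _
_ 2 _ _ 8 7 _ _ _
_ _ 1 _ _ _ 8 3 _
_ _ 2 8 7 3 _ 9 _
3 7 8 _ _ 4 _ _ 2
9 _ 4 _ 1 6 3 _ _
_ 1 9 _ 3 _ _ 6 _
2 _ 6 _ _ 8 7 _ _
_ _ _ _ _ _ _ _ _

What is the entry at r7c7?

r6c2 = 5: row 6 has {1,3,4,6,9}; col 2 has {1,2,7}; box has {2,3,4,7,8,9} → only 5 remains.
r6c4 = 2: row 6 has {1,3,4,5,6,9}; col 4 has {1,8}; box has {1,3,4,6,7,8} → only 2 remains.
r4c2 = 6: row 4 has {2,3,7,8,9}; col 2 has {1,2,5,7}; box has {2,3,4,5,7,8,9} → only 6 remains.
r4c1 = 1: row 4 has {2,3,6,7,8,9}; col 1 has {2,3,8,9}; box has {2,3,4,5,6,7,8,9} → only 1 remains.
r5c7 = 6: in row 5, 6 can only go here (every other open cell in that row sees a 6).
r5c8 = 1: in row 5, 1 can only go here (every other open cell in that row sees a 1).
r7c9 = 8: in row 7, 8 can only go here (every other open cell in that row sees an 8).
r6c9 = 7: row 6 has {1,2,3,4,5,6,9}; col 9 has {2,8}; box has {1,2,3,6,9} → only 7 remains.
r6c8 = 8: row 6 has {1,2,3,4,5,6,7,9}; col 8 has {1,3,6,9}; box has {1,2,3,6,7,9} → only 8 remains.
r3c1 = 7: in row 3, 7 can only go here (every other open cell in that row sees a 7).
r1c8 = 7: in row 1, 7 can only go here (every other open cell in that row sees a 7).
r7c4 = 7: in row 7, 7 can only go here (every other open cell in that row sees a 7).
r8c9 = 1: in row 8, 1 can only go here (every other open cell in that row sees a 1).
r2c7 = 1: in row 2, 1 can only go here (every other open cell in that row sees a 1).
r2c9 = 9: in row 2, 9 can only go here (every other open cell in that row sees a 9).
r3c2 = 9: in row 3, 9 can only go here (every other open cell in that row sees a 9).
r8c2 = 3: in row 8, 3 can only go here (every other open cell in that row sees a 3).
r1c2 = 4: row 1 has {1,7,8,9}; col 2 has {1,2,3,5,6,7,9}; box has {1,2,7,8,9} → only 4 remains.
r9c2 = 8: row 9 has {}; col 2 has {1,2,3,4,5,6,7,9}; box has {1,2,3,6,9} → only 8 remains.
r1c3 = 3: in row 1, 3 can only go here (every other open cell in that row sees a 3).
r2c3 = 5: row 2 has {1,2,7,8,9}; col 3 has {1,2,3,4,6,8,9}; box has {1,2,3,4,7,8,9} → only 5 remains.
r2c8 = 4: row 2 has {1,2,5,7,8,9}; col 8 has {1,3,6,7,8,9}; box has {1,3,7,8,9} → only 4 remains.
r8c8 = 5: row 8 has {1,2,3,6,7,8}; col 8 has {1,3,4,6,7,8,9}; box has {1,6,7,8} → only 5 remains.
r9c3 = 7: row 9 has {8}; col 3 has {1,2,3,4,5,6,8,9}; box has {1,2,3,6,8,9} → only 7 remains.
r9c8 = 2: row 9 has {7,8}; col 8 has {1,3,4,5,6,7,8,9}; box has {1,5,6,7,8} → only 2 remains.
r2c1 = 6: row 2 has {1,2,4,5,7,8,9}; col 1 has {1,2,3,7,8,9}; box has {1,2,3,4,5,7,8,9} → only 6 remains.
r2c4 = 3: row 2 has {1,2,4,5,6,7,8,9}; col 4 has {1,2,7,8}; box has {1,7,8,9} → only 3 remains.
r7c7 = 4: row 7 has {1,3,6,7,8,9}; col 7 has {1,3,6,7,8}; box has {1,2,5,6,7,8} → only 4 remains.

4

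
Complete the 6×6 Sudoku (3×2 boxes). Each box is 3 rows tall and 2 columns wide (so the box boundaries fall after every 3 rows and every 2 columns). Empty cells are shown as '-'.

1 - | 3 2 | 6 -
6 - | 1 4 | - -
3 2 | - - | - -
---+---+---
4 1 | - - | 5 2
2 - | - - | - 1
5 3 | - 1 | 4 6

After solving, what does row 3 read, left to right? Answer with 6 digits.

325614

row 2, column 2 = 5 (sole candidate).
row 2, column 6 = 3 (sole candidate).
row 3, column 5 = 1: row 3 has {2,3}; col 5 has {4,5,6}; box has {3,6} → only 1 remains.
row 4, column 3 = 6 (sole candidate).
row 4, column 4 = 3 (sole candidate).
row 5, column 2 = 6 (sole candidate).
row 5, column 4 = 5 (sole candidate).
row 5, column 5 = 3 (sole candidate).
row 6, column 3 = 2 (sole candidate).
row 1, column 2 = 4 (sole candidate).
row 1, column 6 = 5 (sole candidate).
row 2, column 5 = 2 (sole candidate).
row 3, column 3 = 5: row 3 has {1,2,3}; col 3 has {1,2,3,6}; box has {1,2,3,4} → only 5 remains.
row 3, column 4 = 6: row 3 has {1,2,3,5}; col 4 has {1,2,3,4,5}; box has {1,2,3,4,5} → only 6 remains.
row 3, column 6 = 4: row 3 has {1,2,3,5,6}; col 6 has {1,2,3,5,6}; box has {1,2,3,5,6} → only 4 remains.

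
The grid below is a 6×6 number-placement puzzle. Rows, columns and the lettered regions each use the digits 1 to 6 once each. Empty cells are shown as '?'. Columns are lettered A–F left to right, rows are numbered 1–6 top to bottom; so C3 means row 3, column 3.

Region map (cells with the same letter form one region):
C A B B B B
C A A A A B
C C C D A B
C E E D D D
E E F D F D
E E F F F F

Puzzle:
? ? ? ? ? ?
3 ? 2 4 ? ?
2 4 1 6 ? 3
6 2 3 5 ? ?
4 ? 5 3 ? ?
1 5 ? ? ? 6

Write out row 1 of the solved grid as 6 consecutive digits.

536124

A1 = 5: row 1 has {}; col 1 has {1,2,3,4,6}; region has {1,2,3,4,6} → only 5 remains.
E3 = 5: row 3 has {1,2,3,4,6}; col 5 has {}; region has {2,4} → only 5 remains.
B5 = 6: row 5 has {3,4,5}; col 2 has {2,4,5}; region has {1,2,3,4,5} → only 6 remains.
C6 = 4: row 6 has {1,5,6}; col 3 has {1,2,3,5}; region has {5,6} → only 4 remains.
D6 = 2: row 6 has {1,4,5,6}; col 4 has {3,4,5,6}; region has {4,5,6} → only 2 remains.
E6 = 3: row 6 has {1,2,4,5,6}; col 5 has {5}; region has {2,4,5,6} → only 3 remains.
C1 = 6: row 1 has {5}; col 3 has {1,2,3,4,5}; region has {3} → only 6 remains.
D1 = 1: row 1 has {5,6}; col 4 has {2,3,4,5,6}; region has {3,6} → only 1 remains.
B2 = 1: row 2 has {2,3,4}; col 2 has {2,4,5,6}; region has {2,4,5} → only 1 remains.
E2 = 6: row 2 has {1,2,3,4}; col 5 has {3,5}; region has {1,2,4,5} → only 6 remains.
F2 = 5: row 2 has {1,2,3,4,6}; col 6 has {3,6}; region has {1,3,6} → only 5 remains.
E5 = 1: row 5 has {3,4,5,6}; col 5 has {3,5,6}; region has {2,3,4,5,6} → only 1 remains.
F5 = 2: row 5 has {1,3,4,5,6}; col 6 has {3,5,6}; region has {3,5,6} → only 2 remains.
B1 = 3: row 1 has {1,5,6}; col 2 has {1,2,4,5,6}; region has {1,2,4,5,6} → only 3 remains.
F1 = 4: row 1 has {1,3,5,6}; col 6 has {2,3,5,6}; region has {1,3,5,6} → only 4 remains.
E4 = 4: row 4 has {2,3,5,6}; col 5 has {1,3,5,6}; region has {2,3,5,6} → only 4 remains.
F4 = 1: row 4 has {2,3,4,5,6}; col 6 has {2,3,4,5,6}; region has {2,3,4,5,6} → only 1 remains.
E1 = 2: row 1 has {1,3,4,5,6}; col 5 has {1,3,4,5,6}; region has {1,3,4,5,6} → only 2 remains.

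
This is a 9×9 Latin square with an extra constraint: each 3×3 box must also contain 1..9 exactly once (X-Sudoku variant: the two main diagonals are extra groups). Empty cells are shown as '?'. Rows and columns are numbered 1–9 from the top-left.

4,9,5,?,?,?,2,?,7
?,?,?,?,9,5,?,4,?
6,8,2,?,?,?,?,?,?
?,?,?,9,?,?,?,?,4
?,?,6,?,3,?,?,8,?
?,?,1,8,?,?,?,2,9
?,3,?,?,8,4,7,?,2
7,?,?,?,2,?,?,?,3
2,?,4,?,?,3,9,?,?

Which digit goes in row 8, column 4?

1

row 2, column 2 = 1 (sole candidate).
row 6, column 6 = 6 (sole candidate).
row 7, column 3 = 9 (sole candidate).
row 8, column 3 = 8 (sole candidate).
row 8, column 8 = 5 (sole candidate).
row 9, column 9 = 8 (sole candidate).
row 2, column 1 = 3 (sole candidate).
row 2, column 3 = 7 (sole candidate).
row 2, column 9 = 6 (sole candidate).
row 4, column 3 = 3 (sole candidate).
row 4, column 6 = 1 (sole candidate).
row 6, column 1 = 5 (sole candidate).
row 6, column 7 = 3 (sole candidate).
row 7, column 1 = 1 (sole candidate).
row 7, column 8 = 6 (sole candidate).
row 8, column 2 = 6 (sole candidate).
row 8, column 4 = 1: row 8 has {2,3,5,6,7,8}; col 4 has {8,9}; box has {2,3,4,8} → only 1 remains.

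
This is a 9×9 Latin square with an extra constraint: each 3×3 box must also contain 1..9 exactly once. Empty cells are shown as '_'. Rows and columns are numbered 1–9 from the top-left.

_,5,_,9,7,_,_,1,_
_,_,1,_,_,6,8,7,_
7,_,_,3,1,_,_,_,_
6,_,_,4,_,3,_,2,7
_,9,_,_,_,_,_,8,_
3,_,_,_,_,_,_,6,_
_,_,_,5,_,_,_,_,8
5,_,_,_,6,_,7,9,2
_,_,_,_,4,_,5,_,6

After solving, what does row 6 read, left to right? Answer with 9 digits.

328197465

r2c4 = 2 (sole candidate).
r2c5 = 5 (sole candidate).
r5c5 = 2 (sole candidate).
r9c8 = 3 (sole candidate).
r7c8 = 4 (sole candidate).
r3c8 = 5 (sole candidate).
r7c7 = 1 (sole candidate).
r4c7 = 9 (sole candidate).
r6c7 = 4: row 6 has {3,6}; col 7 has {1,5,7,8,9}; box has {2,6,7,8,9} → only 4 remains.
r4c5 = 8 (sole candidate).
r5c7 = 3 (sole candidate).
r6c5 = 9: row 6 has {3,4,6}; col 5 has {1,2,4,5,6,7,8}; box has {2,3,4,8} → only 9 remains.
r7c5 = 3 (sole candidate).
r4c2 = 1 (sole candidate).
r4c3 = 5 (sole candidate).
r5c1 = 4 (sole candidate).
r5c3 = 7 (sole candidate).
r2c1 = 9 (sole candidate).
r7c1 = 2 (sole candidate).
r1c1 = 8 (sole candidate).
r1c6 = 4 (sole candidate).
r1c9 = 3 (sole candidate).
r2c9 = 4 (sole candidate).
r3c6 = 8 (sole candidate).
r3c9 = 9 (sole candidate).
r8c6 = 1 (sole candidate).
r9c1 = 1 (sole candidate).
r2c2 = 3 (sole candidate).
r5c6 = 5 (sole candidate).
r5c9 = 1 (sole candidate).
r6c6 = 7: row 6 has {3,4,6,9}; col 6 has {1,3,4,5,6,8}; box has {2,3,4,5,8,9} → only 7 remains.
r6c9 = 5: row 6 has {3,4,6,7,9}; col 9 has {1,2,3,4,6,7,8,9}; box has {1,2,3,4,6,7,8,9} → only 5 remains.
r7c6 = 9 (sole candidate).
r8c4 = 8 (sole candidate).
r9c4 = 7 (sole candidate).
r9c6 = 2 (sole candidate).
r5c4 = 6 (sole candidate).
r6c4 = 1: row 6 has {3,4,5,6,7,9}; col 4 has {2,3,4,5,6,7,8,9}; box has {2,3,4,5,6,7,8,9} → only 1 remains.
r7c3 = 6 (sole candidate).
r8c2 = 4 (sole candidate).
r8c3 = 3 (sole candidate).
r9c2 = 8 (sole candidate).
r9c3 = 9 (sole candidate).
r1c3 = 2 (sole candidate).
r1c7 = 6 (sole candidate).
r3c2 = 6 (sole candidate).
r3c3 = 4 (sole candidate).
r3c7 = 2 (sole candidate).
r6c2 = 2: row 6 has {1,3,4,5,6,7,9}; col 2 has {1,3,4,5,6,8,9}; box has {1,3,4,5,6,7,9} → only 2 remains.
r6c3 = 8: row 6 has {1,2,3,4,5,6,7,9}; col 3 has {1,2,3,4,5,6,7,9}; box has {1,2,3,4,5,6,7,9} → only 8 remains.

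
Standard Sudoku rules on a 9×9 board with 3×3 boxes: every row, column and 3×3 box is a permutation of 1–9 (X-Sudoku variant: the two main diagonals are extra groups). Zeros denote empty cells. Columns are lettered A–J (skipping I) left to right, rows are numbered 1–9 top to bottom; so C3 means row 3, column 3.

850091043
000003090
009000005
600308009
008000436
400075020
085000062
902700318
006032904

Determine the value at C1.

7

C1 = 7: row 1 has {1,3,4,5,8,9}; col 3 has {2,5,6,8,9}; box has {5,8,9} → only 7 remains.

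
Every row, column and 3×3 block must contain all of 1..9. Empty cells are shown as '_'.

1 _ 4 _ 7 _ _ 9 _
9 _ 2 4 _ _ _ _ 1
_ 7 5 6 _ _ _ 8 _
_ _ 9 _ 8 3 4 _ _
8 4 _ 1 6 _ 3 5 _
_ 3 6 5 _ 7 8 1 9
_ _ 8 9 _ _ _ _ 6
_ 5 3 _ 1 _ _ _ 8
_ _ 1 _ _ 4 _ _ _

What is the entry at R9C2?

9

R3C1 = 3 (sole candidate).
R3C7 = 2 (sole candidate).
R3C9 = 4 (sole candidate).
R4C4 = 2 (sole candidate).
R4C9 = 7 (sole candidate).
R5C3 = 7 (sole candidate).
R5C6 = 9 (sole candidate).
R5C9 = 2 (sole candidate).
R6C1 = 2 (sole candidate).
R6C5 = 4 (sole candidate).
R7C2 = 2 (sole candidate).
R7C6 = 5 (sole candidate).
R8C4 = 7 (sole candidate).
R8C7 = 9 (sole candidate).
R2C6 = 8 (sole candidate).
R3C5 = 9 (sole candidate).
R3C6 = 1 (sole candidate).
R4C1 = 5 (sole candidate).
R4C2 = 1 (sole candidate).
R4C8 = 6 (sole candidate).
R7C5 = 3 (sole candidate).
R9C4 = 8 (sole candidate).
R9C5 = 2 (sole candidate).
R1C4 = 3 (sole candidate).
R1C6 = 2 (sole candidate).
R1C9 = 5 (sole candidate).
R2C2 = 6 (sole candidate).
R2C5 = 5 (sole candidate).
R2C7 = 7 (sole candidate).
R2C8 = 3 (sole candidate).
R7C7 = 1 (sole candidate).
R8C6 = 6 (sole candidate).
R9C2 = 9: row 9 has {1,2,4,8}; col 2 has {1,2,3,4,5,6,7}; box has {1,2,3,5,8} → only 9 remains.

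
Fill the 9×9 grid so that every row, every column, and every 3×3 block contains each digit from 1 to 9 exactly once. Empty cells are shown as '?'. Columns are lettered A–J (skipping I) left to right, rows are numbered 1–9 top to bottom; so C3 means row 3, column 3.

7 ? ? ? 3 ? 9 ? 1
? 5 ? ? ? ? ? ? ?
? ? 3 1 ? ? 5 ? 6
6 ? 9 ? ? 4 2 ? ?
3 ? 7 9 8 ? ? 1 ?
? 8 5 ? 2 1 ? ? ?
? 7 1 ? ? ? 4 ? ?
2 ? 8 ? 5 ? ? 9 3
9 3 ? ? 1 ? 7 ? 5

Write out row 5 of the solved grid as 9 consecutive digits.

327985614

B4 = 1: row 4 has {2,4,6,9}; col 2 has {3,5,7,8}; box has {3,5,6,7,8,9} → only 1 remains.
E4 = 7: row 4 has {1,2,4,6,9}; col 5 has {1,2,3,5,8}; box has {1,2,4,8,9} → only 7 remains.
J4 = 8: row 4 has {1,2,4,6,7,9}; col 9 has {1,3,5,6}; box has {1,2} → only 8 remains.
G5 = 6: row 5 has {1,3,7,8,9}; col 7 has {2,4,5,7,9}; box has {1,2,8} → only 6 remains.
J5 = 4: row 5 has {1,3,6,7,8,9}; col 9 has {1,3,5,6,8}; box has {1,2,6,8} → only 4 remains.
A6 = 4: row 6 has {1,2,5,8}; col 1 has {2,3,6,7,9}; box has {1,3,5,6,7,8,9} → only 4 remains.
G6 = 3: row 6 has {1,2,4,5,8}; col 7 has {2,4,5,6,7,9}; box has {1,2,4,6,8} → only 3 remains.
H6 = 7: row 6 has {1,2,3,4,5,8}; col 8 has {1,9}; box has {1,2,3,4,6,8} → only 7 remains.
J6 = 9: row 6 has {1,2,3,4,5,7,8}; col 9 has {1,3,4,5,6,8}; box has {1,2,3,4,6,7,8} → only 9 remains.
A7 = 5: row 7 has {1,4,7}; col 1 has {2,3,4,6,7,9}; box has {1,2,3,7,8,9} → only 5 remains.
J7 = 2: row 7 has {1,4,5,7}; col 9 has {1,3,4,5,6,8,9}; box has {3,4,5,7,9} → only 2 remains.
G8 = 1: row 8 has {2,3,5,8,9}; col 7 has {2,3,4,5,6,7,9}; box has {2,3,4,5,7,9} → only 1 remains.
G2 = 8: row 2 has {5}; col 7 has {1,2,3,4,5,6,7,9}; box has {1,5,6,9} → only 8 remains.
J2 = 7: row 2 has {5,8}; col 9 has {1,2,3,4,5,6,8,9}; box has {1,5,6,8,9} → only 7 remains.
A3 = 8: row 3 has {1,3,5,6}; col 1 has {2,3,4,5,6,7,9}; box has {3,5,7} → only 8 remains.
H4 = 5: row 4 has {1,2,4,6,7,8,9}; col 8 has {1,7,9}; box has {1,2,3,4,6,7,8,9} → only 5 remains.
B5 = 2: row 5 has {1,3,4,6,7,8,9}; col 2 has {1,3,5,7,8}; box has {1,3,4,5,6,7,8,9} → only 2 remains.
F5 = 5: row 5 has {1,2,3,4,6,7,8,9}; col 6 has {1,4}; box has {1,2,4,7,8,9} → only 5 remains.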